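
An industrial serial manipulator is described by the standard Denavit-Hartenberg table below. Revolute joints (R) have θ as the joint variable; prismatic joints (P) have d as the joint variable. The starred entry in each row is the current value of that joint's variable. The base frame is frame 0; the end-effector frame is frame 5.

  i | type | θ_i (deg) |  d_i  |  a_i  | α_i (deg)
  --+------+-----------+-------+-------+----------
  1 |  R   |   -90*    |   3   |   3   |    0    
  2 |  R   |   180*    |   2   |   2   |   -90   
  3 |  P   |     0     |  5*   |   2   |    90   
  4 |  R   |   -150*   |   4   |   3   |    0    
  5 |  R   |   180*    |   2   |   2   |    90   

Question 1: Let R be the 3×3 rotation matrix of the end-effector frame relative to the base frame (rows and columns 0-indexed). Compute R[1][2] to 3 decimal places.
0.500

End-effector z-axis (col 2 of R) = (0.8660,0.5000,0.0000)
R[1][2] = 0.5000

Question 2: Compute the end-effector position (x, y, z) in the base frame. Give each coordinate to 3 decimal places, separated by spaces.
after link 1: o_1 = (0.0000, -3.0000, 3.0000)
after link 2: o_2 = (0.0000, -1.0000, 5.0000)
after link 3: o_3 = (-5.0000, 1.0000, 5.0000)
after link 4: o_4 = (-3.5000, -1.5981, 9.0000)
after link 5: o_5 = (-4.5000, 0.1340, 11.0000)

-4.500 0.134 11.000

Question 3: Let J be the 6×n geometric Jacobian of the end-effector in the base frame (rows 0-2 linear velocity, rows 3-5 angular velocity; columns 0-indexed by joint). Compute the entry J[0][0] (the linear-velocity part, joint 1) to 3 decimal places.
axis z_0 = ẑ; lever o_n−o_0 = (-4.5000,0.1340,11.0000)
cross product → J_v[:, 0] = (-0.1340,-4.5000,0.0000)
J_ω[:, 0] = z_0
entry J[0][0] = -0.1340

-0.134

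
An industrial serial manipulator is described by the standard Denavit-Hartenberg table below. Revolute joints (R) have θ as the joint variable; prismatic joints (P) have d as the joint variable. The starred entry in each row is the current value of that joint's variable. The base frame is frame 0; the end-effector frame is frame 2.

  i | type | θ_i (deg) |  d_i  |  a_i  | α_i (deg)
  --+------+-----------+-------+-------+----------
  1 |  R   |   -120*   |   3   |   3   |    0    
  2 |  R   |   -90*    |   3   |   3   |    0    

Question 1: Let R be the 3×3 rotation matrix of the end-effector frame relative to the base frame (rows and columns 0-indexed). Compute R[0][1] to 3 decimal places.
End-effector y-axis (col 1 of R) = (-0.5000,-0.8660,0.0000)
R[0][1] = -0.5000

-0.500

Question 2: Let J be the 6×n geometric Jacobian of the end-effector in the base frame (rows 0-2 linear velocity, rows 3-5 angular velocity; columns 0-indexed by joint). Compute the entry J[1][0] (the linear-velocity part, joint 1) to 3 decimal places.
-4.098

axis z_0 = ẑ; lever o_n−o_0 = (-4.0981,-1.0981,6.0000)
cross product → J_v[:, 0] = (1.0981,-4.0981,0.0000)
J_ω[:, 0] = z_0
entry J[1][0] = -4.0981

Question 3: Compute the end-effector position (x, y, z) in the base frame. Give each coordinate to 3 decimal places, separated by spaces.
after link 1: o_1 = (-1.5000, -2.5981, 3.0000)
after link 2: o_2 = (-4.0981, -1.0981, 6.0000)

-4.098 -1.098 6.000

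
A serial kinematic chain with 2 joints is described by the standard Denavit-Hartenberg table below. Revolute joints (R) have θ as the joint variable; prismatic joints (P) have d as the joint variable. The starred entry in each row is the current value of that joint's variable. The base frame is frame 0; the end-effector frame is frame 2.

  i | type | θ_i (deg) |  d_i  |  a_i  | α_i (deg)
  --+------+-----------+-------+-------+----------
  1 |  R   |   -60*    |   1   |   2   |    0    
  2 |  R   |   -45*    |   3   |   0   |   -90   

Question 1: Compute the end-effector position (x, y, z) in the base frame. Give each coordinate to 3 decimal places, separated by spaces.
1.000 -1.732 4.000

after link 1: o_1 = (1.0000, -1.7321, 1.0000)
after link 2: o_2 = (1.0000, -1.7321, 4.0000)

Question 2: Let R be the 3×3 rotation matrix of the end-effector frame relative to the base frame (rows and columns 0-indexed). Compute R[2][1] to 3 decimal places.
-1.000

End-effector y-axis (col 1 of R) = (0.0000,-0.0000,-1.0000)
R[2][1] = -1.0000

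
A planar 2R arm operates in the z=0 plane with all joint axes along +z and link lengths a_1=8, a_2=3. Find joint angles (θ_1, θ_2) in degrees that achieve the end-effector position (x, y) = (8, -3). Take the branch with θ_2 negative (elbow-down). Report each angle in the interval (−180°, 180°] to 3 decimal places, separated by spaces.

0.000 -90.000

cos θ_2 = (73.0000−8²−3²)/(2·8·3) = 0.0000; θ_2 = -90.0000° (elbow-down)
β = atan2(-3.0000,8.0000) = -20.5560°; ψ = atan2(-3.0000,8.0000) = -20.5560°
θ_1 = β − ψ = 0.0000°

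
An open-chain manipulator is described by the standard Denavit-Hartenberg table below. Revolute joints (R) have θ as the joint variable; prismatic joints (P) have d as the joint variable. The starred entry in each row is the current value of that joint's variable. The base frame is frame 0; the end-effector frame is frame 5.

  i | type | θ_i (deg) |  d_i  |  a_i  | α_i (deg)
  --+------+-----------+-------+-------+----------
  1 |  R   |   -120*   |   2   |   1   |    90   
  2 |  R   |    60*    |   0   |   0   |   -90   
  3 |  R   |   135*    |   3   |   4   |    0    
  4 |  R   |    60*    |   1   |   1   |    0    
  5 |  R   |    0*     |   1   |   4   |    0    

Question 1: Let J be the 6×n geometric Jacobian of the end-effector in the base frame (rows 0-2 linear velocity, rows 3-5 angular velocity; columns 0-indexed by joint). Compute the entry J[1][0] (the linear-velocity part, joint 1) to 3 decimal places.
axis z_0 = ẑ; lever o_n−o_0 = (4.9083,5.4328,-2.1321)
cross product → J_v[:, 0] = (-5.4328,4.9083,0.0000)
J_ω[:, 0] = z_0
entry J[1][0] = 4.9083

4.908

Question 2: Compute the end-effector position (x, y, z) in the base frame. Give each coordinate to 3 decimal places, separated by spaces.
after link 1: o_1 = (-0.5000, -0.8660, 2.0000)
after link 2: o_2 = (-0.5000, -0.8660, 2.0000)
after link 3: o_3 = (3.9556, 1.1945, 1.0505)
after link 4: o_4 = (4.4060, 2.4922, 0.7140)
after link 5: o_5 = (4.9083, 5.4328, -2.1321)

4.908 5.433 -2.132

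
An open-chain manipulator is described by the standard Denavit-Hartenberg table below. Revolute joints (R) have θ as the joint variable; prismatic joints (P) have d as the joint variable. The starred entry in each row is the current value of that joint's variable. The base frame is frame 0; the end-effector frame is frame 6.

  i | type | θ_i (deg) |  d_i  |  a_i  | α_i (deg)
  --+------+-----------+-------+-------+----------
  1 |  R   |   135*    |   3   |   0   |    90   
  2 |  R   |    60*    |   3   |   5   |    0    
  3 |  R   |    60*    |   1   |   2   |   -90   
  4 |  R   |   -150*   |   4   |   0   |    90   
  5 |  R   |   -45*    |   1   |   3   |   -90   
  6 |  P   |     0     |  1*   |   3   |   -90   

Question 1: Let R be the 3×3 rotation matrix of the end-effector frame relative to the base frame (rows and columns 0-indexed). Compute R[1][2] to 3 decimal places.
0.436

End-effector z-axis (col 2 of R) = (0.7891,0.4356,0.4330)
R[1][2] = 0.4356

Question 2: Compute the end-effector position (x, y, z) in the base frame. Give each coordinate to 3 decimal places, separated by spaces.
1.497 6.435 4.685

after link 1: o_1 = (0.0000, 0.0000, 3.0000)
after link 2: o_2 = (0.3536, 3.8891, 7.3301)
after link 3: o_3 = (1.7678, 3.8891, 9.0622)
after link 4: o_4 = (4.2173, 1.4396, 7.0622)
after link 5: o_5 = (2.2296, 3.7026, 6.0988)
after link 6: o_6 = (1.4975, 6.4346, 4.6846)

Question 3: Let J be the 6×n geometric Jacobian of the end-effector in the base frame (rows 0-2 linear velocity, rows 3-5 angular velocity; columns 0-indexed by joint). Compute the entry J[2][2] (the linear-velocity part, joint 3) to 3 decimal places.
axis z_2 = (0.7071,0.7071,0.0000); lever o_n−o_2 = (1.1439,2.5455,-2.6455)
cross product → J_v[:, 2] = (-1.8707,1.8707,0.9911)
J_ω[:, 2] = z_2
entry J[2][2] = 0.9911

0.991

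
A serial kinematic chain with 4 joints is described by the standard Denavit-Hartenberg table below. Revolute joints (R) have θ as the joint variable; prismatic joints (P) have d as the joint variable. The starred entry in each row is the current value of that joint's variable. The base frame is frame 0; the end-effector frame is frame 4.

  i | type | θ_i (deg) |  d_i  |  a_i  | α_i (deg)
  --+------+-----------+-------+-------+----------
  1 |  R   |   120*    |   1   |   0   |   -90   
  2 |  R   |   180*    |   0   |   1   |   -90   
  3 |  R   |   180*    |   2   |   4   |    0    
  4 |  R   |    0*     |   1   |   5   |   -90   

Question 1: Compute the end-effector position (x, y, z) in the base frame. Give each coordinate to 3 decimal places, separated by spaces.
after link 1: o_1 = (0.0000, 0.0000, 1.0000)
after link 2: o_2 = (0.5000, -0.8660, 1.0000)
after link 3: o_3 = (-1.5000, 2.5981, 3.0000)
after link 4: o_4 = (-4.0000, 6.9282, 4.0000)

-4.000 6.928 4.000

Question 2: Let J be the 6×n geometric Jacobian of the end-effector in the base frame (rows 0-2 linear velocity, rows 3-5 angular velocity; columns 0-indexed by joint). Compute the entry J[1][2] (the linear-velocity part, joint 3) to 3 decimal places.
axis z_2 = (0.0000,-0.0000,1.0000); lever o_n−o_2 = (-4.5000,7.7942,3.0000)
cross product → J_v[:, 2] = (-7.7942,-4.5000,0.0000)
J_ω[:, 2] = z_2
entry J[1][2] = -4.5000

-4.500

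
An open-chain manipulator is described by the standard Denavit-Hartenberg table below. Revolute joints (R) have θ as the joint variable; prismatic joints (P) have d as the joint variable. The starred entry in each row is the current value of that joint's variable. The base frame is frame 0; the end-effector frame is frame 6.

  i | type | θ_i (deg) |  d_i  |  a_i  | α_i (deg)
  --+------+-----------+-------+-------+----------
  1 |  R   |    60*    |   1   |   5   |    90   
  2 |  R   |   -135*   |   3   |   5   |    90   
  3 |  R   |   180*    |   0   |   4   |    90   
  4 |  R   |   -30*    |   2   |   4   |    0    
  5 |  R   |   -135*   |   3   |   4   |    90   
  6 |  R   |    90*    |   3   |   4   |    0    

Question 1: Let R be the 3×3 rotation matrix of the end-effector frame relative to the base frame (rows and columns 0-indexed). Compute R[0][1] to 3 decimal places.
0.250

End-effector y-axis (col 1 of R) = (0.2500,0.4330,0.8660)
R[0][1] = 0.2500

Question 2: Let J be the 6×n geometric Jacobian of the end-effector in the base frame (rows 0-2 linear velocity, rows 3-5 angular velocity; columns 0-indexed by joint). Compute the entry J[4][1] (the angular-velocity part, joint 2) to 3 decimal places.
axis z_1 = (0.8660,-0.5000,0.0000); lever o_n−o_1 = (9.6716,-7.2484,-1.6359)
cross product → J_v[:, 1] = (0.8180,1.4168,-1.4415)
J_ω[:, 1] = z_1
entry J[4][1] = -0.5000

-0.500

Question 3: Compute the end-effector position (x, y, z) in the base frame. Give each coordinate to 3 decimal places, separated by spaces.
after link 1: o_1 = (2.5000, 4.3301, 1.0000)
after link 2: o_2 = (3.3303, -0.2317, -2.5355)
after link 3: o_3 = (4.7445, 2.2178, 0.2929)
after link 4: o_4 = (8.4084, 4.5638, 1.3282)
after link 5: o_5 = (10.0065, 1.3318, -2.1359)
after link 6: o_6 = (12.1716, -2.9182, -0.6359)

12.172 -2.918 -0.636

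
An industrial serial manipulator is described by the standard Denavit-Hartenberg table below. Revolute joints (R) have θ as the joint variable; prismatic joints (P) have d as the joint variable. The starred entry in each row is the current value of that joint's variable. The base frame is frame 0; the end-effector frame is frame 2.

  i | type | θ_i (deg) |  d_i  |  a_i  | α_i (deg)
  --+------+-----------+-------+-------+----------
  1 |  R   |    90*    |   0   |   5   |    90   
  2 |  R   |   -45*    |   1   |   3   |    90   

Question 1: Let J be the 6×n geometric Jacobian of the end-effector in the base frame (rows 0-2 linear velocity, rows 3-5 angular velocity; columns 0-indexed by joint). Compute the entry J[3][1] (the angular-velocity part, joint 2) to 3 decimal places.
1.000

axis z_1 = (1.0000,-0.0000,0.0000); lever o_n−o_1 = (1.0000,2.1213,-2.1213)
cross product → J_v[:, 1] = (-0.0000,2.1213,2.1213)
J_ω[:, 1] = z_1
entry J[3][1] = 1.0000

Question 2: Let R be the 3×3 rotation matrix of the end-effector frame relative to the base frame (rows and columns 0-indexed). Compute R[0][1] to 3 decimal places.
End-effector y-axis (col 1 of R) = (1.0000,-0.0000,0.0000)
R[0][1] = 1.0000

1.000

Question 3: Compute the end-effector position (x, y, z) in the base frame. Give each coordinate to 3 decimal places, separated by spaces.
1.000 7.121 -2.121

after link 1: o_1 = (0.0000, 5.0000, 0.0000)
after link 2: o_2 = (1.0000, 7.1213, -2.1213)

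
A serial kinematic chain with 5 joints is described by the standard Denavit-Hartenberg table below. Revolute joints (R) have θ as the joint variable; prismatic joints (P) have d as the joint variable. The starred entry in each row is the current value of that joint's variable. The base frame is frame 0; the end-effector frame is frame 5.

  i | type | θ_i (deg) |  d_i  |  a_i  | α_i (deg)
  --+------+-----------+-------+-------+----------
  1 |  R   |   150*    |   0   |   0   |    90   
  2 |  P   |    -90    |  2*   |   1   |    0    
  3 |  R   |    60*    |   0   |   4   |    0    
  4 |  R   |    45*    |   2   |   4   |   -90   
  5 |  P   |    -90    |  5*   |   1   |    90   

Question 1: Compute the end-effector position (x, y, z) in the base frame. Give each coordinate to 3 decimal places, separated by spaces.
after link 1: o_1 = (0.0000, 0.0000, 0.0000)
after link 2: o_2 = (1.0000, 1.7321, -1.0000)
after link 3: o_3 = (-2.0000, 3.4641, -3.0000)
after link 4: o_4 = (-4.3461, 7.1280, -1.9647)
after link 5: o_5 = (-2.7253, 7.3470, 2.8649)

-2.725 7.347 2.865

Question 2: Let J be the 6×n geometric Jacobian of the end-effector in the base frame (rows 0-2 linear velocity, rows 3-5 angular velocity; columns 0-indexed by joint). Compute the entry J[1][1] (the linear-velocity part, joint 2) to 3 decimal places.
0.866

prismatic axis z_1 = (0.5000,0.8660,0.0000)
J_v[:, 1] = z_1; J_ω[:, 1] = (0,0,0)
entry J[1][1] = 0.8660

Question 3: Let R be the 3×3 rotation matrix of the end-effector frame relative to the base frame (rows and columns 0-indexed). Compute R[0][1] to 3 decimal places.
0.224

End-effector y-axis (col 1 of R) = (0.2241,-0.1294,0.9659)
R[0][1] = 0.2241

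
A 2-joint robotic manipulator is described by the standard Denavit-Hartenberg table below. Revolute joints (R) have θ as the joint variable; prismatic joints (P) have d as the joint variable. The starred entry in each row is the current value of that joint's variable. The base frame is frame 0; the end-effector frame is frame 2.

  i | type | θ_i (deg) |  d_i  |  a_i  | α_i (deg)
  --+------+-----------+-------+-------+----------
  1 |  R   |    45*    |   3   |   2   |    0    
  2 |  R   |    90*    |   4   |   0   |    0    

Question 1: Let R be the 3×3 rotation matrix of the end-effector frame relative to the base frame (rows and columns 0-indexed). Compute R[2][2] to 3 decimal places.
End-effector z-axis (col 2 of R) = (0.0000,0.0000,1.0000)
R[2][2] = 1.0000

1.000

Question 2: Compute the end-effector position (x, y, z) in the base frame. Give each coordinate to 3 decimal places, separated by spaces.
after link 1: o_1 = (1.4142, 1.4142, 3.0000)
after link 2: o_2 = (1.4142, 1.4142, 7.0000)

1.414 1.414 7.000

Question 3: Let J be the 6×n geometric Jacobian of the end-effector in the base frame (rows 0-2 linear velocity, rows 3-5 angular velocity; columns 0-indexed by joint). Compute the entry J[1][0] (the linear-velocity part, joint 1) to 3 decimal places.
axis z_0 = ẑ; lever o_n−o_0 = (1.4142,1.4142,7.0000)
cross product → J_v[:, 0] = (-1.4142,1.4142,0.0000)
J_ω[:, 0] = z_0
entry J[1][0] = 1.4142

1.414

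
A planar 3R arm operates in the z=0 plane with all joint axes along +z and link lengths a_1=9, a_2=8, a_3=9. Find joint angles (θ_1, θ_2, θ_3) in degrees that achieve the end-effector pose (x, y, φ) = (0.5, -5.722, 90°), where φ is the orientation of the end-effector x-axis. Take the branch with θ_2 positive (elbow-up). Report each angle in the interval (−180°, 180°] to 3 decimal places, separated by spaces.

-116.112 60.006 146.107

wrist centre = target − a_3·(cos φ, sin φ) = (0.5000, -14.7220)
cos θ_2 = (216.9873−9²−8²)/(2·9·8) = 0.4999; θ_2 = 60.0058° (elbow-up)
β = atan2(-14.7220,0.5000) = -88.0548°; ψ = atan2(6.9286,12.9993) = 28.0576°
θ_1 = β − ψ = -116.1124°
θ_3 = φ − θ_1 − θ_2 = 146.1066° (wrapped to (-180°,180°])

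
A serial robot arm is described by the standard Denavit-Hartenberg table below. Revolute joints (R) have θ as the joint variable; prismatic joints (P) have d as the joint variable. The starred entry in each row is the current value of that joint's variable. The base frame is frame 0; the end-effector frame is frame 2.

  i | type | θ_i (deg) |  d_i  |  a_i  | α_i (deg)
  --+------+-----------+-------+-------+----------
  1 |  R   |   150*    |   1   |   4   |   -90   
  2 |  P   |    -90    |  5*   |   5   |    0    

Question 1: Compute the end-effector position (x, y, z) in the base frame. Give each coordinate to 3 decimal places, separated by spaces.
after link 1: o_1 = (-3.4641, 2.0000, 1.0000)
after link 2: o_2 = (-5.9641, -2.3301, 6.0000)

-5.964 -2.330 6.000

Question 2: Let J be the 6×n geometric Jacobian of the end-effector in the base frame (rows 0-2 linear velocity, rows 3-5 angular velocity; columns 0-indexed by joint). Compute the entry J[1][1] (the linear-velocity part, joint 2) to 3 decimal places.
-0.866

prismatic axis z_1 = (-0.5000,-0.8660,0.0000)
J_v[:, 1] = z_1; J_ω[:, 1] = (0,0,0)
entry J[1][1] = -0.8660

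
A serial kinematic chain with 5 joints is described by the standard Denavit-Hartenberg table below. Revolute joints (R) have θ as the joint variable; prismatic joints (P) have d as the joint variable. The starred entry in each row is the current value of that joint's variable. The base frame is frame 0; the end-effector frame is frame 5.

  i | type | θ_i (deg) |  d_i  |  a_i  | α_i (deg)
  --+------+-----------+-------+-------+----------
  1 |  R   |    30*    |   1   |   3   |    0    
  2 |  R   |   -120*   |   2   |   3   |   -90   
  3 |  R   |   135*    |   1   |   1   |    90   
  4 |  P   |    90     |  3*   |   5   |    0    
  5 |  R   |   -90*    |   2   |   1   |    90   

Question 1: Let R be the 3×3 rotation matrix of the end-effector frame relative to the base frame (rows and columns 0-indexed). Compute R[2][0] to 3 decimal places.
-0.707

End-effector x-axis (col 0 of R) = (-0.0000,0.7071,-0.7071)
R[2][0] = -0.7071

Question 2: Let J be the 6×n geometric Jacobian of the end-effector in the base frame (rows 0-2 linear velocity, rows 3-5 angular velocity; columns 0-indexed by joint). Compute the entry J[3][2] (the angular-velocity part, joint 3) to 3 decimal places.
1.000

axis z_2 = (1.0000,0.0000,0.0000); lever o_n−o_2 = (6.0000,-2.1213,-4.9497)
cross product → J_v[:, 2] = (-0.0000,4.9497,-2.1213)
J_ω[:, 2] = z_2
entry J[3][2] = 1.0000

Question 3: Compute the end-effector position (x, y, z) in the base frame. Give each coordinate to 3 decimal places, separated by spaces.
after link 1: o_1 = (2.5981, 1.5000, 1.0000)
after link 2: o_2 = (2.5981, -1.5000, 3.0000)
after link 3: o_3 = (3.5981, -0.7929, 2.2929)
after link 4: o_4 = (8.5981, -2.9142, 0.1716)
after link 5: o_5 = (8.5981, -3.6213, -1.9497)

8.598 -3.621 -1.950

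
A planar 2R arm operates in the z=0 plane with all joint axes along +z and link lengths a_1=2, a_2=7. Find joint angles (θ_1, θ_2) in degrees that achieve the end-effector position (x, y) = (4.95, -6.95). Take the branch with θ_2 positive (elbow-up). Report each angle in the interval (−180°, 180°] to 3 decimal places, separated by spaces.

-89.986 44.983

cos θ_2 = (72.8050−2²−7²)/(2·2·7) = 0.7073; θ_2 = 44.9826° (elbow-up)
β = atan2(-6.9500,4.9500) = -54.5404°; ψ = atan2(4.9482,6.9513) = 35.4451°
θ_1 = β − ψ = -89.9855°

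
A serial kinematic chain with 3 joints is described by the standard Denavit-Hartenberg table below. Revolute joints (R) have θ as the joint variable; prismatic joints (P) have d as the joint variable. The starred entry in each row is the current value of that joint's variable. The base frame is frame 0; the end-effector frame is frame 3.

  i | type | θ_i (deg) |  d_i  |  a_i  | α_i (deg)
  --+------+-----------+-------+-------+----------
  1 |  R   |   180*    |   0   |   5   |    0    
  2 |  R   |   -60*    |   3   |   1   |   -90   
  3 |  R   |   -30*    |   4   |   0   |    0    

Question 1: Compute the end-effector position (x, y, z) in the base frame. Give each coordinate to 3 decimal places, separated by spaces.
-8.964 -1.134 3.000

after link 1: o_1 = (-5.0000, 0.0000, 0.0000)
after link 2: o_2 = (-5.5000, 0.8660, 3.0000)
after link 3: o_3 = (-8.9641, -1.1340, 3.0000)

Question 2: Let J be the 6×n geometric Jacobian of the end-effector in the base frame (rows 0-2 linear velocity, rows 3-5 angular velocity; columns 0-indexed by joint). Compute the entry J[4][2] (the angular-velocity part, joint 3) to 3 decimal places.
axis z_2 = (-0.8660,-0.5000,0.0000); lever o_n−o_2 = (-3.4641,-2.0000,0.0000)
cross product → J_v[:, 2] = (-0.0000,0.0000,-0.0000)
J_ω[:, 2] = z_2
entry J[4][2] = -0.5000

-0.500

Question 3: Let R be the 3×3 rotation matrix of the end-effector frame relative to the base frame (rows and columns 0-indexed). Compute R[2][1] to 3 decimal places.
End-effector y-axis (col 1 of R) = (-0.2500,0.4330,-0.8660)
R[2][1] = -0.8660

-0.866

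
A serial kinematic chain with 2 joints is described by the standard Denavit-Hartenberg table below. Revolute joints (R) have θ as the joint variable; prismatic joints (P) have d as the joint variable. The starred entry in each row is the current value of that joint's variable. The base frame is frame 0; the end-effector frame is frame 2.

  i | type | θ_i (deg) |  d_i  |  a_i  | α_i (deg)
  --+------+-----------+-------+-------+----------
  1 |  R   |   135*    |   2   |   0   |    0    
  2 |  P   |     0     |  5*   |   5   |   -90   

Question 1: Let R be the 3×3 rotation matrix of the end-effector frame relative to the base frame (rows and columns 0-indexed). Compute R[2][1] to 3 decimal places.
-1.000

End-effector y-axis (col 1 of R) = (-0.0000,-0.0000,-1.0000)
R[2][1] = -1.0000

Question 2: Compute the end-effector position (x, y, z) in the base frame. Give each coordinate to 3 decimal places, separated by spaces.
-3.536 3.536 7.000

after link 1: o_1 = (0.0000, 0.0000, 2.0000)
after link 2: o_2 = (-3.5355, 3.5355, 7.0000)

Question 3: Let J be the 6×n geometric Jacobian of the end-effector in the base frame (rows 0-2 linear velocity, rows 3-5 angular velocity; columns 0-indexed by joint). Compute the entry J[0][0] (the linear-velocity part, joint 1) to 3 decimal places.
axis z_0 = ẑ; lever o_n−o_0 = (-3.5355,3.5355,7.0000)
cross product → J_v[:, 0] = (-3.5355,-3.5355,0.0000)
J_ω[:, 0] = z_0
entry J[0][0] = -3.5355

-3.536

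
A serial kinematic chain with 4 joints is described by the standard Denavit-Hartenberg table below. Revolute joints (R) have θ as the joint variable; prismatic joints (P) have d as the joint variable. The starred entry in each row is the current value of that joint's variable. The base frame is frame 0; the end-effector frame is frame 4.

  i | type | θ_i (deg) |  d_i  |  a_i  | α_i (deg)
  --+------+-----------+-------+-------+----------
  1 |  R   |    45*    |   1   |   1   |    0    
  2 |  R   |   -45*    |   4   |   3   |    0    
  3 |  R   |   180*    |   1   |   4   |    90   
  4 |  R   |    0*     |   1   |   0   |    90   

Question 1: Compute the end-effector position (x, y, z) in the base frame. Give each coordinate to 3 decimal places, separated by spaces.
after link 1: o_1 = (0.7071, 0.7071, 1.0000)
after link 2: o_2 = (3.7071, 0.7071, 5.0000)
after link 3: o_3 = (-0.2929, 0.7071, 6.0000)
after link 4: o_4 = (-0.2929, 1.7071, 6.0000)

-0.293 1.707 6.000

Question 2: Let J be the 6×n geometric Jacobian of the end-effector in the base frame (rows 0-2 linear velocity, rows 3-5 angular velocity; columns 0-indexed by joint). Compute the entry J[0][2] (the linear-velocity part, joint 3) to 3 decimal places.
-1.000

axis z_2 = (0.0000,0.0000,1.0000); lever o_n−o_2 = (-4.0000,1.0000,1.0000)
cross product → J_v[:, 2] = (-1.0000,-4.0000,0.0000)
J_ω[:, 2] = z_2
entry J[0][2] = -1.0000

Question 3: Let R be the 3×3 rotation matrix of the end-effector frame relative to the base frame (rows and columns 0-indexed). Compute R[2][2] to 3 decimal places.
End-effector z-axis (col 2 of R) = (0.0000,0.0000,-1.0000)
R[2][2] = -1.0000

-1.000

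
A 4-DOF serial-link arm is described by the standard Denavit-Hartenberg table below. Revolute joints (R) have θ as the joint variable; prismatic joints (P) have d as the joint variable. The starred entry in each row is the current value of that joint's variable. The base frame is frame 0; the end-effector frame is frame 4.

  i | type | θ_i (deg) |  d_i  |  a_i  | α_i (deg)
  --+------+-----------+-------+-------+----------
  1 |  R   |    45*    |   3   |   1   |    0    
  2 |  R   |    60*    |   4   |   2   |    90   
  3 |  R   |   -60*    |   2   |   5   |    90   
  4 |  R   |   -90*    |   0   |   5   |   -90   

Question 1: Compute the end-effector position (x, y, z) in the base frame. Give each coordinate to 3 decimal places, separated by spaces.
-3.355 4.277 2.670

after link 1: o_1 = (0.7071, 0.7071, 3.0000)
after link 2: o_2 = (0.1895, 2.6390, 7.0000)
after link 3: o_3 = (1.4743, 5.5714, 2.6699)
after link 4: o_4 = (-3.3554, 4.2773, 2.6699)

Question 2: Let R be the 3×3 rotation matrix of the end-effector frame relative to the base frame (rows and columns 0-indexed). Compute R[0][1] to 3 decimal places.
End-effector y-axis (col 1 of R) = (-0.2241,0.8365,0.5000)
R[0][1] = -0.2241

-0.224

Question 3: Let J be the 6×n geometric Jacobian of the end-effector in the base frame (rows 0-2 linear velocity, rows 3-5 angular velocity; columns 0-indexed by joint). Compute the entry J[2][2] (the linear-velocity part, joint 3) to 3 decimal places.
axis z_2 = (0.9659,0.2588,0.0000); lever o_n−o_2 = (-3.5448,1.6384,-4.3301)
cross product → J_v[:, 2] = (-1.1207,4.1826,2.5000)
J_ω[:, 2] = z_2
entry J[2][2] = 2.5000

2.500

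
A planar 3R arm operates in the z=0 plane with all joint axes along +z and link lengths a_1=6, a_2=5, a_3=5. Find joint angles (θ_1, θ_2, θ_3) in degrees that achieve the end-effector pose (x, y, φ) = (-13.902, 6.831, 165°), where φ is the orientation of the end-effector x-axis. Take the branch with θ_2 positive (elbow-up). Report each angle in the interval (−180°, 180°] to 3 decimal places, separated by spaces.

135.003 29.993 0.004

wrist centre = target − a_3·(cos φ, sin φ) = (-9.0724, 5.5369)
cos θ_2 = (112.9652−6²−5²)/(2·6·5) = 0.8661; θ_2 = 29.9929° (elbow-up)
β = atan2(5.5369,-9.0724) = 148.6041°; ψ = atan2(2.4995,10.3304) = 13.6014°
θ_1 = β − ψ = 135.0027°
θ_3 = φ − θ_1 − θ_2 = 0.0044° (wrapped to (-180°,180°])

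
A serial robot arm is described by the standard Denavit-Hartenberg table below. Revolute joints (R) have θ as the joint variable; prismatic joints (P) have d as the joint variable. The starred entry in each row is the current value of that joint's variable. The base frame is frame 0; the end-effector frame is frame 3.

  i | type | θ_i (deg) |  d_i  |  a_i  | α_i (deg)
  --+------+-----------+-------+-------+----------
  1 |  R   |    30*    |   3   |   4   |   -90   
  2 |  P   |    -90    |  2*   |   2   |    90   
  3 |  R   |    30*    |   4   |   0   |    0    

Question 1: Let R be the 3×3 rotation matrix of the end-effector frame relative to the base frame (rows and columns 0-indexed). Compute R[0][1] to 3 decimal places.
End-effector y-axis (col 1 of R) = (-0.4330,0.7500,-0.5000)
R[0][1] = -0.4330

-0.433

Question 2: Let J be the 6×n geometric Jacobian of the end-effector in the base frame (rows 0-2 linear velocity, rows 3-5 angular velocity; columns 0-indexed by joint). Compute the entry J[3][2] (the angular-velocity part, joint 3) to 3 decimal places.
axis z_2 = (-0.8660,-0.5000,0.0000); lever o_n−o_2 = (-3.4641,-2.0000,0.0000)
cross product → J_v[:, 2] = (0.0000,-0.0000,0.0000)
J_ω[:, 2] = z_2
entry J[3][2] = -0.8660

-0.866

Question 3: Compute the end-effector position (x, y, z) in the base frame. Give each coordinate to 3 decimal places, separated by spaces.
-1.000 1.732 5.000

after link 1: o_1 = (3.4641, 2.0000, 3.0000)
after link 2: o_2 = (2.4641, 3.7321, 5.0000)
after link 3: o_3 = (-1.0000, 1.7321, 5.0000)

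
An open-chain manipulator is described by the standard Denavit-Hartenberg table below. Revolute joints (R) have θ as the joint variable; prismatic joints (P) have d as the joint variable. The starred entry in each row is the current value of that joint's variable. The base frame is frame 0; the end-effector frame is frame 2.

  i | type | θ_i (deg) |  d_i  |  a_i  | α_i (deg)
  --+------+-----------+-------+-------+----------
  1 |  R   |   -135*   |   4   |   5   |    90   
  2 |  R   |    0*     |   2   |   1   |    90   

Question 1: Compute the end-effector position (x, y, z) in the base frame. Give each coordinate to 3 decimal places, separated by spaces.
after link 1: o_1 = (-3.5355, -3.5355, 4.0000)
after link 2: o_2 = (-5.6569, -2.8284, 4.0000)

-5.657 -2.828 4.000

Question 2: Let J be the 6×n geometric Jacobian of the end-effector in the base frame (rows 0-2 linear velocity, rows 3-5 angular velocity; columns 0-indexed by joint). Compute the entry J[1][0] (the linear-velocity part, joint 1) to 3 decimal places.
-5.657

axis z_0 = ẑ; lever o_n−o_0 = (-5.6569,-2.8284,4.0000)
cross product → J_v[:, 0] = (2.8284,-5.6569,0.0000)
J_ω[:, 0] = z_0
entry J[1][0] = -5.6569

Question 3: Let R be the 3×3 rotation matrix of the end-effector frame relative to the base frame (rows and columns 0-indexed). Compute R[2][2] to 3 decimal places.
End-effector z-axis (col 2 of R) = (-0.0000,0.0000,-1.0000)
R[2][2] = -1.0000

-1.000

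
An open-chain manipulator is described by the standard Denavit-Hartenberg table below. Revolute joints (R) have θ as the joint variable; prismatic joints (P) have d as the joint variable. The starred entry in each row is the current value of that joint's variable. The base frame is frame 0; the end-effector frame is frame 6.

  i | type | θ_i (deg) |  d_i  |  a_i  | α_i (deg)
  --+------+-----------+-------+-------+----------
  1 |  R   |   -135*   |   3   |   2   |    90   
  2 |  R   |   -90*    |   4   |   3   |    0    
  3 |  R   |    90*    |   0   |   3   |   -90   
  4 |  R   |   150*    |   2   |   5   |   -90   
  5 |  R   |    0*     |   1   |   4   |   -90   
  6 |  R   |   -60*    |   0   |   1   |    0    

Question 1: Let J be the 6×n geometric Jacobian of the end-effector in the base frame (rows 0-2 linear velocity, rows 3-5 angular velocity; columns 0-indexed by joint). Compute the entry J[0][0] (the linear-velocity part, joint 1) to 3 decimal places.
axis z_0 = ẑ; lever o_n−o_0 = (2.3294,3.5541,2.0000)
cross product → J_v[:, 0] = (-3.5541,2.3294,0.0000)
J_ω[:, 0] = z_0
entry J[0][0] = -3.5541

-3.554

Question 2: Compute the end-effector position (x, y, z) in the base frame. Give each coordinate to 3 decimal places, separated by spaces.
after link 1: o_1 = (-1.4142, -1.4142, 3.0000)
after link 2: o_2 = (-4.2426, 1.4142, 0.0000)
after link 3: o_3 = (-6.3640, -0.7071, 0.0000)
after link 4: o_4 = (-1.5343, 0.5870, 2.0000)
after link 5: o_5 = (2.0706, 2.5882, 2.0000)
after link 6: o_6 = (2.3294, 3.5541, 2.0000)

2.329 3.554 2.000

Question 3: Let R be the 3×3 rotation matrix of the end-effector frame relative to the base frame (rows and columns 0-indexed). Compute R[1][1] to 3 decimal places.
-0.259

End-effector y-axis (col 1 of R) = (0.9659,-0.2588,-0.0000)
R[1][1] = -0.2588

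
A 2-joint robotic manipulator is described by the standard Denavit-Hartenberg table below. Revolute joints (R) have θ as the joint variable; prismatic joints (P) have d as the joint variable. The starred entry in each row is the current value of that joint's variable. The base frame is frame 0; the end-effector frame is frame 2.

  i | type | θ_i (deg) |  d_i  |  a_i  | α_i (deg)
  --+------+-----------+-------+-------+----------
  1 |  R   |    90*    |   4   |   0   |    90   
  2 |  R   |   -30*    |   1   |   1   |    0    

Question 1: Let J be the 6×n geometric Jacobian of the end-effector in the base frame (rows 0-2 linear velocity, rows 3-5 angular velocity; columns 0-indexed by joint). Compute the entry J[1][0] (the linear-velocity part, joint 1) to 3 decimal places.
axis z_0 = ẑ; lever o_n−o_0 = (1.0000,0.8660,3.5000)
cross product → J_v[:, 0] = (-0.8660,1.0000,0.0000)
J_ω[:, 0] = z_0
entry J[1][0] = 1.0000

1.000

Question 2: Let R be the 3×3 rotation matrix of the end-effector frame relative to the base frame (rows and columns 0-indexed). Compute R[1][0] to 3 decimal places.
0.866

End-effector x-axis (col 0 of R) = (0.0000,0.8660,-0.5000)
R[1][0] = 0.8660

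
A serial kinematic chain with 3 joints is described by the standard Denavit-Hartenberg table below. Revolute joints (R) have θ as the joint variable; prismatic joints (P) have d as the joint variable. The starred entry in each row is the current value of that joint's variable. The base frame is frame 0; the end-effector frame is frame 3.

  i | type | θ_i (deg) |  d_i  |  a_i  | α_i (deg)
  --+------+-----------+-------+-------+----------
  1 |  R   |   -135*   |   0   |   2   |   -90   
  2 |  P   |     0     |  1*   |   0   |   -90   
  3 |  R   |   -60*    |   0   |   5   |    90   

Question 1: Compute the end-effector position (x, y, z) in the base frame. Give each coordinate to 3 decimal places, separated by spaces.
0.587 -6.951 0.000

after link 1: o_1 = (-1.4142, -1.4142, 0.0000)
after link 2: o_2 = (-0.7071, -2.1213, 0.0000)
after link 3: o_3 = (0.5870, -6.9509, 0.0000)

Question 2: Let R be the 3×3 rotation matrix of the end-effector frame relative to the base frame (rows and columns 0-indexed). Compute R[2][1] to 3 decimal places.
End-effector y-axis (col 1 of R) = (0.0000,-0.0000,-1.0000)
R[2][1] = -1.0000

-1.000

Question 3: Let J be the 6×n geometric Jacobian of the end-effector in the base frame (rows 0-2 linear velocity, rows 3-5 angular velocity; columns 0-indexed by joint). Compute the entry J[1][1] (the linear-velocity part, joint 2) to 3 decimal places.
-0.707

prismatic axis z_1 = (0.7071,-0.7071,0.0000)
J_v[:, 1] = z_1; J_ω[:, 1] = (0,0,0)
entry J[1][1] = -0.7071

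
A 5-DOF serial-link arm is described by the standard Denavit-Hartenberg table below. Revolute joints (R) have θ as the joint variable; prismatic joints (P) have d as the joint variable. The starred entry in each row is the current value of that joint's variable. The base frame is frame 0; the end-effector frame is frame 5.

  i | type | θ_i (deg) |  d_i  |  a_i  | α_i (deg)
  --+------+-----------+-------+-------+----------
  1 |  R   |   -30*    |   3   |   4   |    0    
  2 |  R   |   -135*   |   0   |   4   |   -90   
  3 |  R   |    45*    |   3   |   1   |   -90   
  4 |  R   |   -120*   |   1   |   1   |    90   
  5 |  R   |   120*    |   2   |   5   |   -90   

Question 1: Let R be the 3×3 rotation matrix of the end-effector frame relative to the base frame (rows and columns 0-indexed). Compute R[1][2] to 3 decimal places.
0.554

End-effector z-axis (col 2 of R) = (-0.8314,0.5537,0.0474)
R[1][2] = 0.5537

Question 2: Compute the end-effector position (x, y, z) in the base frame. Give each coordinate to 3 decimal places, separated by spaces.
after link 1: o_1 = (3.4641, -2.0000, 3.0000)
after link 2: o_2 = (-0.3996, -3.0353, 3.0000)
after link 3: o_3 = (-0.3062, -6.1161, 2.2929)
after link 4: o_4 = (0.9425, -6.6781, 1.9393)
after link 5: o_5 = (3.4101, -2.7402, -0.7817)

3.410 -2.740 -0.782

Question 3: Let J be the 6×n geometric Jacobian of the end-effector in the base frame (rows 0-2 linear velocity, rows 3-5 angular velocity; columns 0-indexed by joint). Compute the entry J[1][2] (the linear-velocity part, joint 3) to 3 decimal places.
0.979

axis z_2 = (0.2588,-0.9659,0.0000); lever o_n−o_2 = (3.8097,0.2951,-3.7817)
cross product → J_v[:, 2] = (3.6528,0.9788,3.7563)
J_ω[:, 2] = z_2
entry J[1][2] = 0.9788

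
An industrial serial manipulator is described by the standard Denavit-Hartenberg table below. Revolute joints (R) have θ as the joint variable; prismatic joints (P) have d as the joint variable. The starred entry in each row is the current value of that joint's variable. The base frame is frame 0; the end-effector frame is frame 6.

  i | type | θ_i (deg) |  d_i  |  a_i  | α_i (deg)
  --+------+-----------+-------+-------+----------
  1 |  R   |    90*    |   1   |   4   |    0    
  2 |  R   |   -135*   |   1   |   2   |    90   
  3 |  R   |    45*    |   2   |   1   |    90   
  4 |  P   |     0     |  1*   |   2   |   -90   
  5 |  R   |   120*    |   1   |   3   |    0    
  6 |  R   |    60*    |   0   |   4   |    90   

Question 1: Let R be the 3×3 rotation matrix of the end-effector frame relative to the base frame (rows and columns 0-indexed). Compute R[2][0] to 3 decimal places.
End-effector x-axis (col 0 of R) = (-0.5000,0.5000,-0.7071)
R[2][0] = -0.7071

-0.707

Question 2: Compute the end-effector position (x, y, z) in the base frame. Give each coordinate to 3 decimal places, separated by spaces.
after link 1: o_1 = (0.0000, 4.0000, 1.0000)
after link 2: o_2 = (1.4142, 2.5858, 2.0000)
after link 3: o_3 = (0.5000, 0.6716, 2.7071)
after link 4: o_4 = (2.0000, -0.8284, 3.4142)
after link 5: o_5 = (-0.7561, 0.5135, 4.1907)
after link 6: o_6 = (-2.7561, 2.5135, 1.3622)

-2.756 2.514 1.362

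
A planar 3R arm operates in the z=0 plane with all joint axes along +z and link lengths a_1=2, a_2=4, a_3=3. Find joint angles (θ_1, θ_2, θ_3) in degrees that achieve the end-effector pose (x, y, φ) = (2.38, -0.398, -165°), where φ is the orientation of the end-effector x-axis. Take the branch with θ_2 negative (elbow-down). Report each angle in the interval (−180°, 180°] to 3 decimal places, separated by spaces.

wrist centre = target − a_3·(cos φ, sin φ) = (5.2778, 0.3785)
cos θ_2 = (27.9982−2²−4²)/(2·2·4) = 0.4999; θ_2 = -60.0076° (elbow-down)
β = atan2(0.3785,5.2778) = 4.1015°; ψ = atan2(-3.4644,3.9995) = -40.8988°
θ_1 = β − ψ = 45.0003°
θ_3 = φ − θ_1 − θ_2 = -149.9928° (wrapped to (-180°,180°])

45.000 -60.008 -149.993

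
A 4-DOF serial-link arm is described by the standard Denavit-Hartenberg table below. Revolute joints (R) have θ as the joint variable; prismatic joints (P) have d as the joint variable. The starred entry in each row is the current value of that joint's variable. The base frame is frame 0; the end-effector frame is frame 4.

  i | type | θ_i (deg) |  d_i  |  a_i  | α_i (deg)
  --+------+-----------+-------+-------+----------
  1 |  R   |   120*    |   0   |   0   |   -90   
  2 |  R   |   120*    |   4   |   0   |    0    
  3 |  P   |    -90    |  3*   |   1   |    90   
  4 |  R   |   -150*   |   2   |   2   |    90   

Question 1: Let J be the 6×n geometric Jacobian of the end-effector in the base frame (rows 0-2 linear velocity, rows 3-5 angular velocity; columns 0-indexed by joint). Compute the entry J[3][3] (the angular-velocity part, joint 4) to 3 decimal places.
axis z_3 = (-0.2500,0.4330,0.8660); lever o_n−o_3 = (1.1160,0.0670,2.5981)
cross product → J_v[:, 3] = (1.0670,1.6160,-0.5000)
J_ω[:, 3] = z_3
entry J[3][3] = -0.2500

-0.250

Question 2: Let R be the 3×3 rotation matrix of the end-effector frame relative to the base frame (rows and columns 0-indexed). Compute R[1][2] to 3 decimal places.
End-effector z-axis (col 2 of R) = (-0.5335,-0.8080,0.2500)
R[1][2] = -0.8080

-0.808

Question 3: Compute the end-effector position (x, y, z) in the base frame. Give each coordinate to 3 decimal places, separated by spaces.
after link 1: o_1 = (0.0000, 0.0000, 0.0000)
after link 2: o_2 = (-3.4641, -2.0000, 0.0000)
after link 3: o_3 = (-6.4952, -2.7500, -0.5000)
after link 4: o_4 = (-5.3792, -2.6830, 2.0981)

-5.379 -2.683 2.098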